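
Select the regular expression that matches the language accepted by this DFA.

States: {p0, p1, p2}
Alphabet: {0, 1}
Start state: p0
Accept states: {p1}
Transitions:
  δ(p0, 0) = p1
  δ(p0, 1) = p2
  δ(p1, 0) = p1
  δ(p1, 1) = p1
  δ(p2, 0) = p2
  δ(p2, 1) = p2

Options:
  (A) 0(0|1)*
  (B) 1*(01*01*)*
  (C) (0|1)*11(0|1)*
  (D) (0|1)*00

Check each option against the DFA on short strings; one disagreement eliminates an option:
  (A) 0(0|1)*: agrees with the DFA on every string of length ≤ 6
  (B) 1*(01*01*)*: on ε the DFA stays in p0 and rejects (p0 ∉ Accept), but the regex matches it → eliminate
  (C) (0|1)*11(0|1)*: on '0' the DFA goes p0 → p1 and accepts (p1 ∈ Accept), but the regex does not match it → eliminate
  (D) (0|1)*00: on '0' the DFA goes p0 → p1 and accepts (p1 ∈ Accept), but the regex does not match it → eliminate
Only (A) is consistent with the DFA.
(A) 0(0|1)*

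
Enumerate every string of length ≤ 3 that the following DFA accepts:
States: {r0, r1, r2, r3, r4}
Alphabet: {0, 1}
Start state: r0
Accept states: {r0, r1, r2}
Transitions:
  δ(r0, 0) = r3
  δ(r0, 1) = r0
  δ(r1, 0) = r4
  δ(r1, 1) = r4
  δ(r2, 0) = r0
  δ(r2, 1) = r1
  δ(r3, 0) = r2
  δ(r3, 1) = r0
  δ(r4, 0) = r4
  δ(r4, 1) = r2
ε, 1, 00, 01, 11, 000, 001, 011, 100, 101, 111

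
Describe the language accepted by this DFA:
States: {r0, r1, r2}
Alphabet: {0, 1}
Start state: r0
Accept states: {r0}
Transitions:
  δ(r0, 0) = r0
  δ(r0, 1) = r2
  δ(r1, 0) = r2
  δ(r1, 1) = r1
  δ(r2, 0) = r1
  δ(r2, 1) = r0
Testing a few strings:
  '1' → reject
  '101' → reject
  '100' → reject
  '011' → accept
State roles: r0=value ≡ 0 (mod 3); r1=value ≡ 2 (mod 3); r2=value ≡ 1 (mod 3)
All binary strings representing a multiple of 3 (read in base 2; leading zeros allowed and ε counts as 0)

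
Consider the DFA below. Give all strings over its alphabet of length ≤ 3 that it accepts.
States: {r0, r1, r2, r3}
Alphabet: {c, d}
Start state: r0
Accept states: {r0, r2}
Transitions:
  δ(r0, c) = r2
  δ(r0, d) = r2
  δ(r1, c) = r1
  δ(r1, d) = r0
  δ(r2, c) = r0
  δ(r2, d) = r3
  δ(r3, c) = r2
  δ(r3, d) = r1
ε, c, d, cc, dc, ccc, ccd, cdc, dcc, dcd, ddc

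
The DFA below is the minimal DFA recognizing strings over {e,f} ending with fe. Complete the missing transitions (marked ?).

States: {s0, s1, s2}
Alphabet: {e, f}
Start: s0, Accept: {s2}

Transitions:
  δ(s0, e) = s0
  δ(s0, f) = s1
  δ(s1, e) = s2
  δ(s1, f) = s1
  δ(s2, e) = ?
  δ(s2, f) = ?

From the language and accept set, identify what each state tracks — s0: no suffix match; s1: one trailing f; s2: suffix is fe.
Each missing δ(q, a) is the state matching the new tracked value after reading a.
δ(s2, e) = s0; δ(s2, f) = s1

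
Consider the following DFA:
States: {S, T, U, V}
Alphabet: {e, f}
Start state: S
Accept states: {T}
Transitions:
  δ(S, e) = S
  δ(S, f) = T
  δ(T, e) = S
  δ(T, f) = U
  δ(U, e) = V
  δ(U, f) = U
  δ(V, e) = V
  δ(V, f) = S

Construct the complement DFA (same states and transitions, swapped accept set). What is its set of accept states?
Complement accept states = All states \ Original accept states
= {S, T, U, V} \ {T}
{S, U, V}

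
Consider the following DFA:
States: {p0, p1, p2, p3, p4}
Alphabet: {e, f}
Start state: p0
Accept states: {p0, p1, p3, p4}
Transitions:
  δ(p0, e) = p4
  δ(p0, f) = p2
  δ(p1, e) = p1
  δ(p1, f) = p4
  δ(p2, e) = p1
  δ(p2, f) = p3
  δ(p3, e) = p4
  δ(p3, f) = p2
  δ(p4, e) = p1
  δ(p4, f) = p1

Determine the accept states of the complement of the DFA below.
Complement accept states = All states \ Original accept states
= {p0, p1, p2, p3, p4} \ {p0, p1, p3, p4}
{p2}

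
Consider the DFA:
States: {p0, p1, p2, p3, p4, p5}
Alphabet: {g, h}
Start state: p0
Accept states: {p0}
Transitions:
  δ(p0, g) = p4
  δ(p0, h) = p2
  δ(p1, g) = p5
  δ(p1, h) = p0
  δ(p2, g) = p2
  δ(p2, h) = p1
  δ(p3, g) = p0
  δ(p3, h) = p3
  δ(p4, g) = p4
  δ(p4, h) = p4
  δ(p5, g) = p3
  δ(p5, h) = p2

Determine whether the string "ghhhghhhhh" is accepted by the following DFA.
Processing string "ghhhghhhhh":
  p0 --g--> p4
  p4 --h--> p4
  p4 --h--> p4
  p4 --h--> p4
  p4 --g--> p4
  p4 --h--> p4
  p4 --h--> p4
  p4 --h--> p4
  p4 --h--> p4
  p4 --h--> p4
Final state: p4
Accept states: {p0}
No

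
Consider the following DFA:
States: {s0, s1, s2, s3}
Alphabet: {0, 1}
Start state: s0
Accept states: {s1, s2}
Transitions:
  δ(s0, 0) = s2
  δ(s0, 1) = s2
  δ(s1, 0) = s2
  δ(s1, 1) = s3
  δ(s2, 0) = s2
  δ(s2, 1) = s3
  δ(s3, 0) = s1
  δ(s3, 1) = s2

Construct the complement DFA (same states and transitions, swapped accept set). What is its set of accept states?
Complement accept states = All states \ Original accept states
= {s0, s1, s2, s3} \ {s1, s2}
{s0, s3}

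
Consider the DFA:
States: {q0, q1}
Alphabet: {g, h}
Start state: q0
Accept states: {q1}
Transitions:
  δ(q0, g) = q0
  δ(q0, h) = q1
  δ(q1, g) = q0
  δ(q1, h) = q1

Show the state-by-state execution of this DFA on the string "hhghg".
read 'h': q0 → q1
  read 'h': q1 → q1
  read 'g': q1 → q0
  read 'h': q0 → q1
  read 'g': q1 → q0
q0 -> q1 -> q1 -> q0 -> q1 -> q0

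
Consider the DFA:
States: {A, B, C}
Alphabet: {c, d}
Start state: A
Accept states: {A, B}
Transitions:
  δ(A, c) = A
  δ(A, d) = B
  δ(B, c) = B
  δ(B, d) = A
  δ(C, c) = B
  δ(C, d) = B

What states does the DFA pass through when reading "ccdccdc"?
read 'c': A → A
  read 'c': A → A
  read 'd': A → B
  read 'c': B → B
  read 'c': B → B
  read 'd': B → A
  read 'c': A → A
A -> A -> A -> B -> B -> B -> A -> A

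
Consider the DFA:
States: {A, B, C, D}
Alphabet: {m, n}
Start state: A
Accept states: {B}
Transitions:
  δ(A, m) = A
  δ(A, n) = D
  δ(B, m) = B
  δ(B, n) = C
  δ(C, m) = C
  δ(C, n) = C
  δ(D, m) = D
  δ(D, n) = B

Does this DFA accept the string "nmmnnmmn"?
Processing string "nmmnnmmn":
  A --n--> D
  D --m--> D
  D --m--> D
  D --n--> B
  B --n--> C
  C --m--> C
  C --m--> C
  C --n--> C
Final state: C
Accept states: {B}
No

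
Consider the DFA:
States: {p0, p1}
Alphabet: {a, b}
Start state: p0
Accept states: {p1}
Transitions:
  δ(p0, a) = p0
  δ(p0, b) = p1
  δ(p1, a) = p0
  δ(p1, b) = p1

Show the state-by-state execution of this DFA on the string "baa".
read 'b': p0 → p1
  read 'a': p1 → p0
  read 'a': p0 → p0
p0 -> p1 -> p0 -> p0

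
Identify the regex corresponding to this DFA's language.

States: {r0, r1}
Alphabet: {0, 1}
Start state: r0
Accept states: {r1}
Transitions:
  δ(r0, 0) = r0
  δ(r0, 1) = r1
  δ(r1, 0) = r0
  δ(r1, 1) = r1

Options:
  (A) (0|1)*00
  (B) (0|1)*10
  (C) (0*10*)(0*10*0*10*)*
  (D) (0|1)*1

Check each option against the DFA on short strings; one disagreement eliminates an option:
  (A) (0|1)*00: on '1' the DFA goes r0 → r1 and accepts (r1 ∈ Accept), but the regex does not match it → eliminate
  (B) (0|1)*10: on '1' the DFA goes r0 → r1 and accepts (r1 ∈ Accept), but the regex does not match it → eliminate
  (C) (0*10*)(0*10*0*10*)*: on '10' the DFA goes r0 → r1 → r0 and rejects (r0 ∉ Accept), but the regex matches it → eliminate
  (D) (0|1)*1: agrees with the DFA on every string of length ≤ 6
Only (D) is consistent with the DFA.
(D) (0|1)*1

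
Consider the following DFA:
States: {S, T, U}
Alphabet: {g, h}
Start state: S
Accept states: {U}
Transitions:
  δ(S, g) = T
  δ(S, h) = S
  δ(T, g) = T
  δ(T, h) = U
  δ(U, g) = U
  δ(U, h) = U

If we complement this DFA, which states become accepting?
Complement accept states = All states \ Original accept states
= {S, T, U} \ {U}
{S, T}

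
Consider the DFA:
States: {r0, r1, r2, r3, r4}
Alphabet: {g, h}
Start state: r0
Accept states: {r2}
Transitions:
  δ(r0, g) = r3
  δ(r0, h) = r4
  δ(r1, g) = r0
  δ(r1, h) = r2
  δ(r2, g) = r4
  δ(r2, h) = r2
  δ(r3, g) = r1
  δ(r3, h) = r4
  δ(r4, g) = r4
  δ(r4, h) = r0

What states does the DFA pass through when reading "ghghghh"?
read 'g': r0 → r3
  read 'h': r3 → r4
  read 'g': r4 → r4
  read 'h': r4 → r0
  read 'g': r0 → r3
  read 'h': r3 → r4
  read 'h': r4 → r0
r0 -> r3 -> r4 -> r4 -> r0 -> r3 -> r4 -> r0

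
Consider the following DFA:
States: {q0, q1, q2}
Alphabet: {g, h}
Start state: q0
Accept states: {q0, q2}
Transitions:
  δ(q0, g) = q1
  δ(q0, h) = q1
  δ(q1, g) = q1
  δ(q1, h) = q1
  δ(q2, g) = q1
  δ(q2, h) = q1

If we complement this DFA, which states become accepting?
Complement accept states = All states \ Original accept states
= {q0, q1, q2} \ {q0, q2}
{q1}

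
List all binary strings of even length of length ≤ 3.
ε, 00, 01, 10, 11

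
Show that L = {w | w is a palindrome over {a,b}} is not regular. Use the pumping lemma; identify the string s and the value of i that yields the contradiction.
Assume L is regular with pumping length p. Idea: pumping the leading a-block breaks the symmetry.
Choose s = a^p b a^p (a palindrome of length 2p+1 ≥ p). By the pumping lemma, s = xyz with |xy| ≤ p, |y| > 0, so y = a^k with k > 0 (xy lies entirely in the first a^p). Then xy²z = a^(p+k) b a^p, which is not a palindrome since p+k ≠ p.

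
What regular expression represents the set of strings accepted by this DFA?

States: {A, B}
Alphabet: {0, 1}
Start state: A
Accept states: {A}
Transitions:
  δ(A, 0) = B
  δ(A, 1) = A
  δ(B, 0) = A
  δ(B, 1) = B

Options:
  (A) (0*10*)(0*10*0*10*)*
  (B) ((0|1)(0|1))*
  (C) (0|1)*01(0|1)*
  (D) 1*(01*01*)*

Check each option against the DFA on short strings; one disagreement eliminates an option:
  (A) (0*10*)(0*10*0*10*)*: on ε the DFA stays in A and accepts (A ∈ Accept), but the regex does not match it → eliminate
  (B) ((0|1)(0|1))*: on '1' the DFA goes A → A and accepts (A ∈ Accept), but the regex does not match it → eliminate
  (C) (0|1)*01(0|1)*: on ε the DFA stays in A and accepts (A ∈ Accept), but the regex does not match it → eliminate
  (D) 1*(01*01*)*: agrees with the DFA on every string of length ≤ 6
Only (D) is consistent with the DFA.
(D) 1*(01*01*)*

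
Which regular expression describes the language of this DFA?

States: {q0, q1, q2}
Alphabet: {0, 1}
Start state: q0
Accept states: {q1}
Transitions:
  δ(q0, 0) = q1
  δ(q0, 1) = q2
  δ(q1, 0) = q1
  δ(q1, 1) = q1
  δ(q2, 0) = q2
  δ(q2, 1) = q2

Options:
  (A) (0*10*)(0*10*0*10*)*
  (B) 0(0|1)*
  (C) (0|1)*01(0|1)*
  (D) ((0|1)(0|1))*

Check each option against the DFA on short strings; one disagreement eliminates an option:
  (A) (0*10*)(0*10*0*10*)*: on '0' the DFA goes q0 → q1 and accepts (q1 ∈ Accept), but the regex does not match it → eliminate
  (B) 0(0|1)*: agrees with the DFA on every string of length ≤ 6
  (C) (0|1)*01(0|1)*: on '0' the DFA goes q0 → q1 and accepts (q1 ∈ Accept), but the regex does not match it → eliminate
  (D) ((0|1)(0|1))*: on ε the DFA stays in q0 and rejects (q0 ∉ Accept), but the regex matches it → eliminate
Only (B) is consistent with the DFA.
(B) 0(0|1)*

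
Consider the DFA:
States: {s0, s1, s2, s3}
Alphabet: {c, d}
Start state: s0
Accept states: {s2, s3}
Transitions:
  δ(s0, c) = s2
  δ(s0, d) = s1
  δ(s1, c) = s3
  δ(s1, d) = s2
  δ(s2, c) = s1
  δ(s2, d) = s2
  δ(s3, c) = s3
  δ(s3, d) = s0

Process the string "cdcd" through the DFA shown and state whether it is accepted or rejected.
Processing string "cdcd":
  s0 --c--> s2
  s2 --d--> s2
  s2 --c--> s1
  s1 --d--> s2
Final state: s2
Accept states: {s2, s3}
Yes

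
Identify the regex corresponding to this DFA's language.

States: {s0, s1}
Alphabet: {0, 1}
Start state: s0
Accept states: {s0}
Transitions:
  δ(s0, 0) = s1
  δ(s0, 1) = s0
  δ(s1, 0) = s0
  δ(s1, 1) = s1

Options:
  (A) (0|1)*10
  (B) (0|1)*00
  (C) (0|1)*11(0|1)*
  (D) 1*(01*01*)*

Check each option against the DFA on short strings; one disagreement eliminates an option:
  (A) (0|1)*10: on ε the DFA stays in s0 and accepts (s0 ∈ Accept), but the regex does not match it → eliminate
  (B) (0|1)*00: on ε the DFA stays in s0 and accepts (s0 ∈ Accept), but the regex does not match it → eliminate
  (C) (0|1)*11(0|1)*: on ε the DFA stays in s0 and accepts (s0 ∈ Accept), but the regex does not match it → eliminate
  (D) 1*(01*01*)*: agrees with the DFA on every string of length ≤ 6
Only (D) is consistent with the DFA.
(D) 1*(01*01*)*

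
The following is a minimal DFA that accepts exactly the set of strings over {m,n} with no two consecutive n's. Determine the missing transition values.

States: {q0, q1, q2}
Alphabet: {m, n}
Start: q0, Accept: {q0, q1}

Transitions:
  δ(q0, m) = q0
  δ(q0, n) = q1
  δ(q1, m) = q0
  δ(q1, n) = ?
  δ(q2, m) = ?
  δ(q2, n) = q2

From the language and accept set, identify what each state tracks — q0: last symbol not n (ok); q1: last symbol n (ok); q2: saw nn (dead).
Each missing δ(q, a) is the state matching the new tracked value after reading a.
δ(q1, n) = q2; δ(q2, m) = q2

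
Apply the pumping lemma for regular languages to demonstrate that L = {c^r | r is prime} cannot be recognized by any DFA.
Assume L is regular with pumping length p. Idea: pumping by a suitable count produces a composite length.
Let q be a prime with q ≥ p and choose s = c^q ∈ L. By the pumping lemma, s = xyz with |xy| ≤ p, |y| = k ≥ 1. Take i = q+1: |xy^(q+1)z| = q + q·k = q(1+k). Since q ≥ 2 and 1+k ≥ 2, q(1+k) is composite, so xy^(q+1)z ∉ L.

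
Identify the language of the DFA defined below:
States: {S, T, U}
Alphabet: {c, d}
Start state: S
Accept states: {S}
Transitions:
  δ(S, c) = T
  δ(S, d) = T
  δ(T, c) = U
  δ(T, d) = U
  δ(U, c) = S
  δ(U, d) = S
Testing a few strings:
  'cc' → reject
  'cddd' → reject
  'dcd' → accept
  'ddc' → accept
State roles: S=length ≡ 0 (mod 3); T=length ≡ 1 (mod 3); U=length ≡ 2 (mod 3)
All strings over {c,d} whose length is a multiple of 3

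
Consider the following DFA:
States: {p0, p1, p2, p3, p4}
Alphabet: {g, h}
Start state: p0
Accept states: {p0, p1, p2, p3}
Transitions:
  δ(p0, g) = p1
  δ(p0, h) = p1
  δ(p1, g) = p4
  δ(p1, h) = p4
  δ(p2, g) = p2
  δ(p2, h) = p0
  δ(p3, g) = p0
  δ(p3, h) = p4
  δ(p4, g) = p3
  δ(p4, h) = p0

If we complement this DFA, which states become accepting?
Complement accept states = All states \ Original accept states
= {p0, p1, p2, p3, p4} \ {p0, p1, p2, p3}
{p4}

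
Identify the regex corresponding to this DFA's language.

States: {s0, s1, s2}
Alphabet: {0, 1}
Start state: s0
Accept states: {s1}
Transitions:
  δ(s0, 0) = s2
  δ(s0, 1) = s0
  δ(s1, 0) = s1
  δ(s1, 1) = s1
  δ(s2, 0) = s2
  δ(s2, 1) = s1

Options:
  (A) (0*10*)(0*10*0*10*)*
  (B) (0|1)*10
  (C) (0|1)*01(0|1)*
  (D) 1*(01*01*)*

Check each option against the DFA on short strings; one disagreement eliminates an option:
  (A) (0*10*)(0*10*0*10*)*: on '1' the DFA goes s0 → s0 and rejects (s0 ∉ Accept), but the regex matches it → eliminate
  (B) (0|1)*10: on '01' the DFA goes s0 → s2 → s1 and accepts (s1 ∈ Accept), but the regex does not match it → eliminate
  (C) (0|1)*01(0|1)*: agrees with the DFA on every string of length ≤ 6
  (D) 1*(01*01*)*: on ε the DFA stays in s0 and rejects (s0 ∉ Accept), but the regex matches it → eliminate
Only (C) is consistent with the DFA.
(C) (0|1)*01(0|1)*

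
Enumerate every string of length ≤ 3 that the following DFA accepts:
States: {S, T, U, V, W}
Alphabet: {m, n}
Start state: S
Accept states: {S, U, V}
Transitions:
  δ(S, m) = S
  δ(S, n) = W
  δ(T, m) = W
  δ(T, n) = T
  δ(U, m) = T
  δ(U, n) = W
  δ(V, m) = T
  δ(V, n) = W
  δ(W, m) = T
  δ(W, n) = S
ε, m, mm, nn, mmm, mnn, nnm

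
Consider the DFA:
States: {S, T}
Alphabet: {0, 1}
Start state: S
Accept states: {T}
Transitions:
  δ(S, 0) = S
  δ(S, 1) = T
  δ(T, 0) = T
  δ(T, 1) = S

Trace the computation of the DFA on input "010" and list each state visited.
read '0': S → S
  read '1': S → T
  read '0': T → T
S -> S -> T -> T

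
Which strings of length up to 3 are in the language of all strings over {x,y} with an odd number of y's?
y, xy, yx, xxy, xyx, yxx, yyy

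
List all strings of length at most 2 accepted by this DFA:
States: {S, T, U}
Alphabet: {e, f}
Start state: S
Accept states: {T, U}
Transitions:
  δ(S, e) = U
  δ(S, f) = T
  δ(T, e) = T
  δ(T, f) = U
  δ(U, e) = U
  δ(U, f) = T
e, f, ee, ef, fe, ff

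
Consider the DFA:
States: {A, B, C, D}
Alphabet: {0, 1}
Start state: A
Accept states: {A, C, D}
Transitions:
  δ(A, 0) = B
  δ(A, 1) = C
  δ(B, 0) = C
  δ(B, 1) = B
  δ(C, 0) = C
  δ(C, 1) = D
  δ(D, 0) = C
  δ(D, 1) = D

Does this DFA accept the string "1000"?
Processing string "1000":
  A --1--> C
  C --0--> C
  C --0--> C
  C --0--> C
Final state: C
Accept states: {A, C, D}
Yes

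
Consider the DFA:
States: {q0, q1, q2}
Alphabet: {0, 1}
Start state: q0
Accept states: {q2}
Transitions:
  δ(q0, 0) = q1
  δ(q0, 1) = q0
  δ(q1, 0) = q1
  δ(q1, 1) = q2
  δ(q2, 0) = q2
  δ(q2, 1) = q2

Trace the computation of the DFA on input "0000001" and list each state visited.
read '0': q0 → q1
  read '0': q1 → q1
  read '0': q1 → q1
  read '0': q1 → q1
  read '0': q1 → q1
  read '0': q1 → q1
  read '1': q1 → q2
q0 -> q1 -> q1 -> q1 -> q1 -> q1 -> q1 -> q2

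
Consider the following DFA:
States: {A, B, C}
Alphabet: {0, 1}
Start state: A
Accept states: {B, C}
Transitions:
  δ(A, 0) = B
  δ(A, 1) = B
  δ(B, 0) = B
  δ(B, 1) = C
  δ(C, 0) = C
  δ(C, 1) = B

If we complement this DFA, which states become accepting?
Complement accept states = All states \ Original accept states
= {A, B, C} \ {B, C}
{A}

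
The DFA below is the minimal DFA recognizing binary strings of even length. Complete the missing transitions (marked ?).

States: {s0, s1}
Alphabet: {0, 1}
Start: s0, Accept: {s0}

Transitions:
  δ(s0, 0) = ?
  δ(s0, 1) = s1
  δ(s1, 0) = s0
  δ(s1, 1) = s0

From the language and accept set, identify what each state tracks — s0: even length so far; s1: odd length so far.
Each missing δ(q, a) is the state matching the new tracked value after reading a.
δ(s0, 0) = s1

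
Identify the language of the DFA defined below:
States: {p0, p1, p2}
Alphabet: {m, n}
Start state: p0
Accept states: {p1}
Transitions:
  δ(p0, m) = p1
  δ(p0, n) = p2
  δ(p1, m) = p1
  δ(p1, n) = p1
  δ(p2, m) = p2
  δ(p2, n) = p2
Testing a few strings:
  'nn' → reject
  'mm' → accept
  'm' → accept
  'mmn' → accept
State roles: p0=no input read; p1=started with m; p2=started with n (dead)
All strings over {m,n} starting with m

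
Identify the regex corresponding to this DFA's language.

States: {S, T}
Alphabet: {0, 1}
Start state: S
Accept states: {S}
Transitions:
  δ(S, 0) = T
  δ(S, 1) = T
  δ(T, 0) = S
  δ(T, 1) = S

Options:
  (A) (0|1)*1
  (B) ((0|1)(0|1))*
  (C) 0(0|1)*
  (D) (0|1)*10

Check each option against the DFA on short strings; one disagreement eliminates an option:
  (A) (0|1)*1: on ε the DFA stays in S and accepts (S ∈ Accept), but the regex does not match it → eliminate
  (B) ((0|1)(0|1))*: agrees with the DFA on every string of length ≤ 6
  (C) 0(0|1)*: on ε the DFA stays in S and accepts (S ∈ Accept), but the regex does not match it → eliminate
  (D) (0|1)*10: on ε the DFA stays in S and accepts (S ∈ Accept), but the regex does not match it → eliminate
Only (B) is consistent with the DFA.
(B) ((0|1)(0|1))*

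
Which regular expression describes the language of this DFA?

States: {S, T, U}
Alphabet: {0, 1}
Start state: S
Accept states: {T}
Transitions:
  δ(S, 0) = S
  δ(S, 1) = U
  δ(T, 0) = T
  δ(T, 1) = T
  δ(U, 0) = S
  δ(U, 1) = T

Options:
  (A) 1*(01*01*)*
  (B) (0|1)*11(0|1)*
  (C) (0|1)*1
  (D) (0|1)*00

Check each option against the DFA on short strings; one disagreement eliminates an option:
  (A) 1*(01*01*)*: on ε the DFA stays in S and rejects (S ∉ Accept), but the regex matches it → eliminate
  (B) (0|1)*11(0|1)*: agrees with the DFA on every string of length ≤ 6
  (C) (0|1)*1: on '1' the DFA goes S → U and rejects (U ∉ Accept), but the regex matches it → eliminate
  (D) (0|1)*00: on '00' the DFA goes S → S → S and rejects (S ∉ Accept), but the regex matches it → eliminate
Only (B) is consistent with the DFA.
(B) (0|1)*11(0|1)*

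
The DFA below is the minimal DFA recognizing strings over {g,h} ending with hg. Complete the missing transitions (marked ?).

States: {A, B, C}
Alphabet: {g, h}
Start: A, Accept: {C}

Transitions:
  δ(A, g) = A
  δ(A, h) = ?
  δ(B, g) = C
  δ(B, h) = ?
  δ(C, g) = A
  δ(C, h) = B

From the language and accept set, identify what each state tracks — A: no suffix match; B: one trailing h; C: suffix is hg.
Each missing δ(q, a) is the state matching the new tracked value after reading a.
δ(A, h) = B; δ(B, h) = B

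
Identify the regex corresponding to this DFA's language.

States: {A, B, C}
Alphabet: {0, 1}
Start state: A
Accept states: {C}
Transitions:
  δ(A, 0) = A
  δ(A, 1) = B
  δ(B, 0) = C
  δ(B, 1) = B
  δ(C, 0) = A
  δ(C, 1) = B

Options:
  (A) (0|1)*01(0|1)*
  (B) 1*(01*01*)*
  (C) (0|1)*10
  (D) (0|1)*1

Check each option against the DFA on short strings; one disagreement eliminates an option:
  (A) (0|1)*01(0|1)*: on '01' the DFA goes A → A → B and rejects (B ∉ Accept), but the regex matches it → eliminate
  (B) 1*(01*01*)*: on ε the DFA stays in A and rejects (A ∉ Accept), but the regex matches it → eliminate
  (C) (0|1)*10: agrees with the DFA on every string of length ≤ 6
  (D) (0|1)*1: on '1' the DFA goes A → B and rejects (B ∉ Accept), but the regex matches it → eliminate
Only (C) is consistent with the DFA.
(C) (0|1)*10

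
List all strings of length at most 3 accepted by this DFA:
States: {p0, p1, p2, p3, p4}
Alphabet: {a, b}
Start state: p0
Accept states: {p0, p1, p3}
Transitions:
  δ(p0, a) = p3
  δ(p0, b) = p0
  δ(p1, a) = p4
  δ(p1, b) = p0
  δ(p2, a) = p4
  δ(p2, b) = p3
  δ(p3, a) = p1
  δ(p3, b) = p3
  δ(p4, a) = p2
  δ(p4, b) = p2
ε, a, b, aa, ab, ba, bb, aab, aba, abb, baa, bab, bba, bbb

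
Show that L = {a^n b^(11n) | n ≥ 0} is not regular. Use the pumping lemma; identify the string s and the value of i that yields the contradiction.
Assume L is regular with pumping length p. Idea: pumping the a-block breaks the 1:11 ratio.
Choose s = a^p b^(11p) (length 12p ≥ p). By the pumping lemma, s = xyz with |xy| ≤ p, |y| > 0, so y = a^k with k ≥ 1. Then xy²z = a^(p+k) b^(11p). For this to be in L we would need 11p = 11(p+k), i.e. 11k = 0, contradicting k ≥ 1. So xy²z ∉ L.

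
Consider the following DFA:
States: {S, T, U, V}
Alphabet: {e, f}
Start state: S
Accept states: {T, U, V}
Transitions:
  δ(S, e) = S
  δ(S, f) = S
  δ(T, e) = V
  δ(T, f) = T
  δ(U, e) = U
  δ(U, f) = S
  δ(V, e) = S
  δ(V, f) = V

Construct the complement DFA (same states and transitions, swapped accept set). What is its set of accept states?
Complement accept states = All states \ Original accept states
= {S, T, U, V} \ {T, U, V}
{S}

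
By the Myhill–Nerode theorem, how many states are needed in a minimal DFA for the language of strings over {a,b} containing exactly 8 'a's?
By Myhill–Nerode, count the distinguishable equivalence classes: 10 classes — having seen 0, 1, …, 8, or >8 copies of 'a'; the count-8 class is the only accepting one and >8 is dead.
10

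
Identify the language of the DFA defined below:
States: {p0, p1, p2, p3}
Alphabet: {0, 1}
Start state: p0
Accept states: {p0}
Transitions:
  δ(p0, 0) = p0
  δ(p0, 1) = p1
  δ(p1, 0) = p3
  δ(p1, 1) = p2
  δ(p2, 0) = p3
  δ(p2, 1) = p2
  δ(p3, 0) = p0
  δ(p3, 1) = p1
Testing a few strings:
  '0' → accept
  '110' → reject
  '100' → accept
  '01' → reject
State roles: p0=value ≡ 0 (mod 4); p1=value ≡ 1 (mod 4); p2=value ≡ 3 (mod 4); p3=value ≡ 2 (mod 4)
All binary strings representing a multiple of 4 (read in base 2; leading zeros allowed and ε counts as 0)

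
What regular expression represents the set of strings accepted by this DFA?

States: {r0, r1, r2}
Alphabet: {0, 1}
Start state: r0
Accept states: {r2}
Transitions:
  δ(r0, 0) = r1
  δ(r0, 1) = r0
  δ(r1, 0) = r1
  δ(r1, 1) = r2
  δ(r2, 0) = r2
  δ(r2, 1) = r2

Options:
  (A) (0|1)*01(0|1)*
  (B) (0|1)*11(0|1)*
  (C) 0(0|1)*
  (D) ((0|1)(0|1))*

Check each option against the DFA on short strings; one disagreement eliminates an option:
  (A) (0|1)*01(0|1)*: agrees with the DFA on every string of length ≤ 6
  (B) (0|1)*11(0|1)*: on '01' the DFA goes r0 → r1 → r2 and accepts (r2 ∈ Accept), but the regex does not match it → eliminate
  (C) 0(0|1)*: on '0' the DFA goes r0 → r1 and rejects (r1 ∉ Accept), but the regex matches it → eliminate
  (D) ((0|1)(0|1))*: on ε the DFA stays in r0 and rejects (r0 ∉ Accept), but the regex matches it → eliminate
Only (A) is consistent with the DFA.
(A) (0|1)*01(0|1)*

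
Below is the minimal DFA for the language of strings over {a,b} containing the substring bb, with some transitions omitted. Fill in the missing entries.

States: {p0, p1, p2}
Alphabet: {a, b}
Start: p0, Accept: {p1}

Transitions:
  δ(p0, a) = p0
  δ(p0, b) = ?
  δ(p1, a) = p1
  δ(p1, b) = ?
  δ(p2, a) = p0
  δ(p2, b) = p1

From the language and accept set, identify what each state tracks — p0: no progress toward bb; p1: substring bb seen; p2: one trailing b.
Each missing δ(q, a) is the state matching the new tracked value after reading a.
δ(p0, b) = p2; δ(p1, b) = p1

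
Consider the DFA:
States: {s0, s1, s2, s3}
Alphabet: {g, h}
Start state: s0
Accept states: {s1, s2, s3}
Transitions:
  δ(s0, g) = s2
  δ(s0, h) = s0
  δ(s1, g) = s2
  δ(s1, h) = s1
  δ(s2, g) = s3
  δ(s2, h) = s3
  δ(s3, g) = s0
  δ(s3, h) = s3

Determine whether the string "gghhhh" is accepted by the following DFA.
Processing string "gghhhh":
  s0 --g--> s2
  s2 --g--> s3
  s3 --h--> s3
  s3 --h--> s3
  s3 --h--> s3
  s3 --h--> s3
Final state: s3
Accept states: {s1, s2, s3}
Yes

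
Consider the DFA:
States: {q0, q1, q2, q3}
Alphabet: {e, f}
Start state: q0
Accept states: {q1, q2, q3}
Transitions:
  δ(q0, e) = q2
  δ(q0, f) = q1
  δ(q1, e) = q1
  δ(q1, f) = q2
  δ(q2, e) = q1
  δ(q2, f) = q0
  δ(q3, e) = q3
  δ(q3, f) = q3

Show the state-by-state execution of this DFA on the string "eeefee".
read 'e': q0 → q2
  read 'e': q2 → q1
  read 'e': q1 → q1
  read 'f': q1 → q2
  read 'e': q2 → q1
  read 'e': q1 → q1
q0 -> q2 -> q1 -> q1 -> q2 -> q1 -> q1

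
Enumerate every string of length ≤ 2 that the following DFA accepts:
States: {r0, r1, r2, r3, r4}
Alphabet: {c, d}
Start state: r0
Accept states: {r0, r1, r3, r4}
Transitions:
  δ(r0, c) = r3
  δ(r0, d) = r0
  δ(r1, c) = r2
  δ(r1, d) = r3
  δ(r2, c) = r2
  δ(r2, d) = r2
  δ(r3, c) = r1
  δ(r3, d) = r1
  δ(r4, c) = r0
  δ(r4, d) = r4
ε, c, d, cc, cd, dc, dd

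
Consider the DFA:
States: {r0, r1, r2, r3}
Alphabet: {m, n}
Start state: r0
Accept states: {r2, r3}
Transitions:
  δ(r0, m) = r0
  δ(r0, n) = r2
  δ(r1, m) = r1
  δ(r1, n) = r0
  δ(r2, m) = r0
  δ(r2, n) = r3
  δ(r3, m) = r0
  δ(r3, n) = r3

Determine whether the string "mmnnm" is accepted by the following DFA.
Processing string "mmnnm":
  r0 --m--> r0
  r0 --m--> r0
  r0 --n--> r2
  r2 --n--> r3
  r3 --m--> r0
Final state: r0
Accept states: {r2, r3}
No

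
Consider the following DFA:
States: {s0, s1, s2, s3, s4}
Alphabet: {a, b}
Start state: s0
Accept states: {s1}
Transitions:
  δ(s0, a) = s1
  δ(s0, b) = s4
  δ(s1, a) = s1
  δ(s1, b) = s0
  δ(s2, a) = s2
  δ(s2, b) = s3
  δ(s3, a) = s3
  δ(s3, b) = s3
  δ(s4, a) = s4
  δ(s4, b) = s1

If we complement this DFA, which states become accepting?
Complement accept states = All states \ Original accept states
= {s0, s1, s2, s3, s4} \ {s1}
{s0, s2, s3, s4}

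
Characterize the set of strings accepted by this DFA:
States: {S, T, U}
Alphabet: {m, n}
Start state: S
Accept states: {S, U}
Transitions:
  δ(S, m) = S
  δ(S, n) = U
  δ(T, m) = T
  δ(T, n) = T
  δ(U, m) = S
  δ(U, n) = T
Testing a few strings:
  'nmn' → accept
  'mmn' → accept
  'm' → accept
  'mmm' → accept
State roles: S=last symbol not n (ok); T=saw nn (dead); U=last symbol n (ok)
All strings over {m,n} with no two consecutive n's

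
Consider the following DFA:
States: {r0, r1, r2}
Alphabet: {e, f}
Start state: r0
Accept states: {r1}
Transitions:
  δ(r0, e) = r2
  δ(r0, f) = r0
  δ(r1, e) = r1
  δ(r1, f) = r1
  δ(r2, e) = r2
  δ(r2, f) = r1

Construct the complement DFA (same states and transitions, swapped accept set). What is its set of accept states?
Complement accept states = All states \ Original accept states
= {r0, r1, r2} \ {r1}
{r0, r2}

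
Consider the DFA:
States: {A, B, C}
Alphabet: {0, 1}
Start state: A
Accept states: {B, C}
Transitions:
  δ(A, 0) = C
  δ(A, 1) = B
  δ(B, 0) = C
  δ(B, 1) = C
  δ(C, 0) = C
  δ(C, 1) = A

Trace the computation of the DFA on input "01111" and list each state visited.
read '0': A → C
  read '1': C → A
  read '1': A → B
  read '1': B → C
  read '1': C → A
A -> C -> A -> B -> C -> A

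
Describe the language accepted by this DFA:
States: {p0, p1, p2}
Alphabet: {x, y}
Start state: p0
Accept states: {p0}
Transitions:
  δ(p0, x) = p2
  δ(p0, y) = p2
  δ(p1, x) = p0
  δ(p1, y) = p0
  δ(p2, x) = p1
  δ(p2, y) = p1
Testing a few strings:
  'yyy' → accept
  'yyx' → accept
  'x' → reject
  'xxxx' → reject
State roles: p0=length ≡ 0 (mod 3); p1=length ≡ 2 (mod 3); p2=length ≡ 1 (mod 3)
All strings over {x,y} whose length is a multiple of 3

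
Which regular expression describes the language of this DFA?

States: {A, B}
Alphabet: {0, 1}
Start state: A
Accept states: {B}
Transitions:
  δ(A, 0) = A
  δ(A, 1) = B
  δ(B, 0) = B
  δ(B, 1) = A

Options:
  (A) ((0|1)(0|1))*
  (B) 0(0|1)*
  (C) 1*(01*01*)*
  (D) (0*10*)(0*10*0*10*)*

Check each option against the DFA on short strings; one disagreement eliminates an option:
  (A) ((0|1)(0|1))*: on ε the DFA stays in A and rejects (A ∉ Accept), but the regex matches it → eliminate
  (B) 0(0|1)*: on '0' the DFA goes A → A and rejects (A ∉ Accept), but the regex matches it → eliminate
  (C) 1*(01*01*)*: on ε the DFA stays in A and rejects (A ∉ Accept), but the regex matches it → eliminate
  (D) (0*10*)(0*10*0*10*)*: agrees with the DFA on every string of length ≤ 6
Only (D) is consistent with the DFA.
(D) (0*10*)(0*10*0*10*)*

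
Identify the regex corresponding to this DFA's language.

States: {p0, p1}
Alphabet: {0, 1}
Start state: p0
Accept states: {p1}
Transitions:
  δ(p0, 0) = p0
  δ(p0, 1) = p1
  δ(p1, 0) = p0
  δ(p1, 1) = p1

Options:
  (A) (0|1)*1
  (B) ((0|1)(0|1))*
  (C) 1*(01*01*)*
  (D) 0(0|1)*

Check each option against the DFA on short strings; one disagreement eliminates an option:
  (A) (0|1)*1: agrees with the DFA on every string of length ≤ 6
  (B) ((0|1)(0|1))*: on ε the DFA stays in p0 and rejects (p0 ∉ Accept), but the regex matches it → eliminate
  (C) 1*(01*01*)*: on ε the DFA stays in p0 and rejects (p0 ∉ Accept), but the regex matches it → eliminate
  (D) 0(0|1)*: on '0' the DFA goes p0 → p0 and rejects (p0 ∉ Accept), but the regex matches it → eliminate
Only (A) is consistent with the DFA.
(A) (0|1)*1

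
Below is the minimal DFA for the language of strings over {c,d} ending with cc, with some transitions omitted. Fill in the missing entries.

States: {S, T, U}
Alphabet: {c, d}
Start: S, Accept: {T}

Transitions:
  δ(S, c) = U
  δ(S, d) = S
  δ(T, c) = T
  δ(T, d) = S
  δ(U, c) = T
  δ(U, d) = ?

From the language and accept set, identify what each state tracks — S: last symbol not c; T: two trailing c's; U: one trailing c.
Each missing δ(q, a) is the state matching the new tracked value after reading a.
δ(U, d) = S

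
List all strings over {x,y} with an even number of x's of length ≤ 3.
ε, y, xx, yy, xxy, xyx, yxx, yyy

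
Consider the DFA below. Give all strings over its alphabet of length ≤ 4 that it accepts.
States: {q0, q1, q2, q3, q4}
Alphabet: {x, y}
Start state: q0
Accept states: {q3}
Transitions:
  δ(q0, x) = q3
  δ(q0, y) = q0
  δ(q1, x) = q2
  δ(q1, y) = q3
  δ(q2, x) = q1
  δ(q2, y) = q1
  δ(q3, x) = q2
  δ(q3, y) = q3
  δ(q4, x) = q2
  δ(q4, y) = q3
x, xy, yx, xyy, yxy, yyx, xxxy, xxyy, xyyy, yxyy, yyxy, yyyx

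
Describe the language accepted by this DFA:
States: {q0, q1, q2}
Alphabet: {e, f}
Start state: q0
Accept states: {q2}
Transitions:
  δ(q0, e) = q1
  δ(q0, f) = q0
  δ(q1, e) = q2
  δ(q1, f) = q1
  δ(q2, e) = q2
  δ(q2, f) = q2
Testing a few strings:
  'f' → reject
  'ff' → reject
  'efff' → reject
  'eeff' → accept
State roles: q0=zero e's seen; q1=one e seen; q2=≥ two e's seen
All strings over {e,f} containing at least two e's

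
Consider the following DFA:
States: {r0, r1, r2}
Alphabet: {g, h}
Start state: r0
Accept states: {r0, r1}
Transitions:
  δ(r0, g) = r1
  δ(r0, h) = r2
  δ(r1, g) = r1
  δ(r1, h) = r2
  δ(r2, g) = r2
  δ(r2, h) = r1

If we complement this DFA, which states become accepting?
Complement accept states = All states \ Original accept states
= {r0, r1, r2} \ {r0, r1}
{r2}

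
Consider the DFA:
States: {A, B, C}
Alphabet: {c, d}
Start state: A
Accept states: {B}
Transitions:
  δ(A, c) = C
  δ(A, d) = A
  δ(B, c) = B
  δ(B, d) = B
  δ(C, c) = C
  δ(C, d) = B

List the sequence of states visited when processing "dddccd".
read 'd': A → A
  read 'd': A → A
  read 'd': A → A
  read 'c': A → C
  read 'c': C → C
  read 'd': C → B
A -> A -> A -> A -> C -> C -> B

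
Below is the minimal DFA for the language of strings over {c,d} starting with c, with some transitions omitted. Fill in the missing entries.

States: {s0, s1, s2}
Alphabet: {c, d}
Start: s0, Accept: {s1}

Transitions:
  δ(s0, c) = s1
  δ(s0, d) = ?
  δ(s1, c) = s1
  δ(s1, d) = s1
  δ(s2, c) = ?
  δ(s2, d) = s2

From the language and accept set, identify what each state tracks — s0: no input read; s1: started with c; s2: started with d (dead).
Each missing δ(q, a) is the state matching the new tracked value after reading a.
δ(s0, d) = s2; δ(s2, c) = s2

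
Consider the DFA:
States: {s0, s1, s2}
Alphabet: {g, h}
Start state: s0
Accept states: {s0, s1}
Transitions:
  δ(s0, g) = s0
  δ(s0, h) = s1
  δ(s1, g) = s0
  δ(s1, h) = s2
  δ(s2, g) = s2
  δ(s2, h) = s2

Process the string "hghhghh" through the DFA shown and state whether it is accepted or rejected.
Processing string "hghhghh":
  s0 --h--> s1
  s1 --g--> s0
  s0 --h--> s1
  s1 --h--> s2
  s2 --g--> s2
  s2 --h--> s2
  s2 --h--> s2
Final state: s2
Accept states: {s0, s1}
No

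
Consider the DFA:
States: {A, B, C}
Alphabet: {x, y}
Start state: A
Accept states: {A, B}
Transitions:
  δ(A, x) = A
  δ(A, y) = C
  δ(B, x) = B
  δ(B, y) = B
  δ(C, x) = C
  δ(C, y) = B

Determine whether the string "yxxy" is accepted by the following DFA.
Processing string "yxxy":
  A --y--> C
  C --x--> C
  C --x--> C
  C --y--> B
Final state: B
Accept states: {A, B}
Yes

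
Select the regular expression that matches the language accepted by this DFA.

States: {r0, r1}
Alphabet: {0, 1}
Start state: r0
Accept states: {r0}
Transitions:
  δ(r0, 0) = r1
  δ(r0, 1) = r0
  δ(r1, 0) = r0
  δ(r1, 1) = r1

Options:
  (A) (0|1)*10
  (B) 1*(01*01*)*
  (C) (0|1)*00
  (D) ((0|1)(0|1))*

Check each option against the DFA on short strings; one disagreement eliminates an option:
  (A) (0|1)*10: on ε the DFA stays in r0 and accepts (r0 ∈ Accept), but the regex does not match it → eliminate
  (B) 1*(01*01*)*: agrees with the DFA on every string of length ≤ 6
  (C) (0|1)*00: on ε the DFA stays in r0 and accepts (r0 ∈ Accept), but the regex does not match it → eliminate
  (D) ((0|1)(0|1))*: on '1' the DFA goes r0 → r0 and accepts (r0 ∈ Accept), but the regex does not match it → eliminate
Only (B) is consistent with the DFA.
(B) 1*(01*01*)*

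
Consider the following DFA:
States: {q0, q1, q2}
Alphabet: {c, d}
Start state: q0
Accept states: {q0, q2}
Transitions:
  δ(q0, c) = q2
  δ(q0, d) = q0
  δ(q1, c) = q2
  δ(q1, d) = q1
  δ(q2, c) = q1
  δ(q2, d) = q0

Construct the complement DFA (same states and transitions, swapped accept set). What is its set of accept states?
Complement accept states = All states \ Original accept states
= {q0, q1, q2} \ {q0, q2}
{q1}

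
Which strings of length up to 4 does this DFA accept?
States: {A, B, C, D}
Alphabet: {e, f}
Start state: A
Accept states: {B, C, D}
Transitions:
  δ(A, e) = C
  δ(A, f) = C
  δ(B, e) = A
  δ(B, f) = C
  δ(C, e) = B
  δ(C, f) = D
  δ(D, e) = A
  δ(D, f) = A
e, f, ee, ef, fe, ff, eef, fef, eeee, eeef, eefe, eeff, efee, efef, effe, efff, feee, feef, fefe, feff, ffee, ffef, fffe, ffff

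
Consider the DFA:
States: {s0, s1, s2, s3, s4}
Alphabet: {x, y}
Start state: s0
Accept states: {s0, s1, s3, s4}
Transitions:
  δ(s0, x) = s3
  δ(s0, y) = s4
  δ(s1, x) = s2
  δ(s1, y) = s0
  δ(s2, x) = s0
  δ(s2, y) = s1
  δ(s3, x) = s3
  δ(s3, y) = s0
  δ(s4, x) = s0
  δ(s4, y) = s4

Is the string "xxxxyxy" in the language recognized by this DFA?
Processing string "xxxxyxy":
  s0 --x--> s3
  s3 --x--> s3
  s3 --x--> s3
  s3 --x--> s3
  s3 --y--> s0
  s0 --x--> s3
  s3 --y--> s0
Final state: s0
Accept states: {s0, s1, s3, s4}
Yes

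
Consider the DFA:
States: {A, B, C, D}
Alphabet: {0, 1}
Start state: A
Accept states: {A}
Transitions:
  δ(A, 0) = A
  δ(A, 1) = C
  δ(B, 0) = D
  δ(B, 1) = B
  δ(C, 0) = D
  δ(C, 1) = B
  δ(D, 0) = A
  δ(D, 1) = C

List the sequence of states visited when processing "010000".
read '0': A → A
  read '1': A → C
  read '0': C → D
  read '0': D → A
  read '0': A → A
  read '0': A → A
A -> A -> C -> D -> A -> A -> A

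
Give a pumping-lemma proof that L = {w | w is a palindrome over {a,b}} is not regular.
Assume L is regular with pumping length p. Idea: pumping the leading a-block breaks the symmetry.
Choose s = a^p b a^p (a palindrome of length 2p+1 ≥ p). By the pumping lemma, s = xyz with |xy| ≤ p, |y| > 0, so y = a^k with k > 0 (xy lies entirely in the first a^p). Then xy²z = a^(p+k) b a^p, which is not a palindrome since p+k ≠ p.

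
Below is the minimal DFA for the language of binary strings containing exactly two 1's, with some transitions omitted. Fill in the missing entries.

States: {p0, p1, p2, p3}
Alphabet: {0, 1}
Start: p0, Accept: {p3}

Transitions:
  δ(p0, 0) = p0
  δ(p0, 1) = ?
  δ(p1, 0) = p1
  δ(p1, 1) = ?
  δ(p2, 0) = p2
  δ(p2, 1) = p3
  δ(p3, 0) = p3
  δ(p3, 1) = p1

From the language and accept set, identify what each state tracks — p0: zero 1's; p1: ≥ three 1's (dead); p2: one 1; p3: two 1's.
Each missing δ(q, a) is the state matching the new tracked value after reading a.
δ(p0, 1) = p2; δ(p1, 1) = p1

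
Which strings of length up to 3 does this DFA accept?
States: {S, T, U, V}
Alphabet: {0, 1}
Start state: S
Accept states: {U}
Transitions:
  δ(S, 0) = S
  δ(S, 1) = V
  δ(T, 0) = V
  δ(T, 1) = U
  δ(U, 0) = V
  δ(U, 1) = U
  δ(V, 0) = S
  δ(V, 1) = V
None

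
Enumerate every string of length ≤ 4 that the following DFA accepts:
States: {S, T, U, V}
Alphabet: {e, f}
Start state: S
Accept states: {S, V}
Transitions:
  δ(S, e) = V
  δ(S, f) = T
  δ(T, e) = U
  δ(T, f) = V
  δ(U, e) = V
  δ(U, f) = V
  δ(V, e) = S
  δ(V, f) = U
ε, e, ee, ff, eee, efe, eff, fee, fef, ffe, eeee, eeff, efee, effe, feee, fefe, ffee, fffe, ffff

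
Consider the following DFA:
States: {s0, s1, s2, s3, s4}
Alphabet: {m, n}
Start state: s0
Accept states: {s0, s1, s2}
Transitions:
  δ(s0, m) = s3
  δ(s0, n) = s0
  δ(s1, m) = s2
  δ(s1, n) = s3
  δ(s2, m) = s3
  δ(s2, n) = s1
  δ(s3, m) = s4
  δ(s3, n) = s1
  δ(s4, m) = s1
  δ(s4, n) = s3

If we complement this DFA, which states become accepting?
Complement accept states = All states \ Original accept states
= {s0, s1, s2, s3, s4} \ {s0, s1, s2}
{s3, s4}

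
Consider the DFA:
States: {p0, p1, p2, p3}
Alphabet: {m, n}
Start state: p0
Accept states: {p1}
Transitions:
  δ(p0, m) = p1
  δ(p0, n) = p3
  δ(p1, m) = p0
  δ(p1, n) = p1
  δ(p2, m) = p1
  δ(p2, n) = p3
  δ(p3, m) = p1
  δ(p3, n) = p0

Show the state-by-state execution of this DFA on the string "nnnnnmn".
read 'n': p0 → p3
  read 'n': p3 → p0
  read 'n': p0 → p3
  read 'n': p3 → p0
  read 'n': p0 → p3
  read 'm': p3 → p1
  read 'n': p1 → p1
p0 -> p3 -> p0 -> p3 -> p0 -> p3 -> p1 -> p1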